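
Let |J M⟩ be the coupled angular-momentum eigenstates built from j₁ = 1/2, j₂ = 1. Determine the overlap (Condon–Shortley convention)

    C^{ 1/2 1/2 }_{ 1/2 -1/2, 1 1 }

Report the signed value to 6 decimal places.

triangle: 1!×0!×1!/3! = 1/6
(j±m)!: 0!×1!×2!×0!×1!×0! = 2
prefactor² = (2J+1)×Δ×N² = 2/3
  k=1: −1/(1!×0!×0!×1!×0!×0!) = -1
Σ = -1  ⇒  CG² = 2/3×(-1)² = 2/3
CG = −√(2/3) = -0.816497

−√(2/3) ≈ -0.816497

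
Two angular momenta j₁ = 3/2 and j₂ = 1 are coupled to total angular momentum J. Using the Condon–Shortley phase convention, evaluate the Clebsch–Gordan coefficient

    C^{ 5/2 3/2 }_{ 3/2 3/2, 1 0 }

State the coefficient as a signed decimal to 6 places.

√[6·0!3!2!/6! · 3!0!1!1!4!1!] = √(72/5)
  +(−1)^0/∏(0,0,0,1,3,1)! = 1/6  (running 1/6)
⟨..|..⟩ = √(72/5)·(1/6) = +0.632456

+√(2/5) ≈ +0.632456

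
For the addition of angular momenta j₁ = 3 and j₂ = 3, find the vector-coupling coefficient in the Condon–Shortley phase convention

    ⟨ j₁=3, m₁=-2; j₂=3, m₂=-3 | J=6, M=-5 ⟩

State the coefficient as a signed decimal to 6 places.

√[13·0!6!6!/13! · 1!5!0!6!1!11!] = √(3732480000)
  +(−1)^0/∏(0,0,5,0,1,6)! = 1/86400  (running 1/86400)
⟨..|..⟩ = √(3732480000)·(1/86400) = +0.707107

+√(1/2) = +0.707107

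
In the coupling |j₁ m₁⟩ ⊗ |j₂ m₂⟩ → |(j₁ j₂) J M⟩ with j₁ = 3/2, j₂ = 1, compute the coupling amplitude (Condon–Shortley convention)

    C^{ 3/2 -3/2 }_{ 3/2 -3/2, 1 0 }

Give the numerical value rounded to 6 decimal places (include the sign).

√[4·1!2!1!/5! · 0!3!1!1!0!3!] = √(12/5)
  +(−1)^1/∏(1,0,2,0,0,1)! = -1/2  (running -1/2)
⟨..|..⟩ = √(12/5)·(-1/2) = -0.774597

-0.774597  (= −√(3/5))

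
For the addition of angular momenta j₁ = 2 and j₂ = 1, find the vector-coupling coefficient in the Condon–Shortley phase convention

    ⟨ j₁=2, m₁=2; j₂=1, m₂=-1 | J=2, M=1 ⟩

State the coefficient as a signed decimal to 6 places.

√[5·1!3!1!/6! · 4!0!0!2!3!1!] = √(12)
  +(−1)^0/∏(0,1,0,0,3,1)! = 1/6  (running 1/6)
⟨..|..⟩ = √(12)·(1/6) = +0.577350

+0.577350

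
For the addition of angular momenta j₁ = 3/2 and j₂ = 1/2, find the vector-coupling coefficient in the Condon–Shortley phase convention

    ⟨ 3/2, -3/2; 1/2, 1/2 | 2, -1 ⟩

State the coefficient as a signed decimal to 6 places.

triangle: 0!*3!*1!/5! = 6/120
(j±m)!: 0!*3!*1!*0!*1!*3! = 36
prefactor² = (2J+1)*Δ*N² = 9
  k=0: +1/(0!*0!*3!*1!*0!*0!) = 1/6
Σ = 1/6  ⇒  CG² = 9*1/6² = 1/4
CG = +√(1/4) = +0.500000

+0.500000  (= +√(1/4))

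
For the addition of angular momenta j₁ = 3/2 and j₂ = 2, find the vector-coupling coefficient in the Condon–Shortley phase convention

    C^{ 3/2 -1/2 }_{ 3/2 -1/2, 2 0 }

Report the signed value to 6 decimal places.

-0.447214  (= −√(1/5))

√[4·2!1!2!/6! · 1!2!2!2!1!2!] = √(16/45)
  +(−1)^1/∏(1,1,1,1,0,1)! = -1  (running -1)
  +(−1)^2/∏(2,0,0,0,1,2)! = 1/4  (running -3/4)
⟨..|..⟩ = √(16/45)·(-3/4) = -0.447214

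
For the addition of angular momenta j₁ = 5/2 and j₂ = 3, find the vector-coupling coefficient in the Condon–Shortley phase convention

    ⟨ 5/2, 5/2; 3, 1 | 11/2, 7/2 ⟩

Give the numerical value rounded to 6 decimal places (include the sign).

+0.522233  (= +√(3/11))

j₁+j₂−J=0  J+j₁−j₂=5  J−j₁+j₂=6  j₁+j₂+J+1=12
(j₁±m₁, j₂±m₂, J±M) = (5,0,4,2,9,2)
P² = 99532800/11
sum k=0..0:
  [0] +1/5760 = 1/5760
S = 1/5760
C² = P²·S² = 3/11 ; C = +0.522233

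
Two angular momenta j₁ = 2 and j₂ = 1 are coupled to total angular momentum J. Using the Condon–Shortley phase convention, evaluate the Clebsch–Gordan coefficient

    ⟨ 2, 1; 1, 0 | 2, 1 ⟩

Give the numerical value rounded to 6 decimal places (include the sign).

+0.408248  (= +√(1/6))

√[5·1!3!1!/6! · 3!1!1!1!3!1!] = √(3/2)
  +(−1)^0/∏(0,1,1,1,2,0)! = 1/2  (running 1/2)
  +(−1)^1/∏(1,0,0,0,3,1)! = -1/6  (running 1/3)
⟨..|..⟩ = √(3/2)·(1/3) = +0.408248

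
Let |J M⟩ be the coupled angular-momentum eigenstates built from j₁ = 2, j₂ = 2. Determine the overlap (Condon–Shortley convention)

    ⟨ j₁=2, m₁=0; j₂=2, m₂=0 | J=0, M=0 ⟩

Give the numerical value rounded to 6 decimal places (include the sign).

triangle: 4!·0!·0!/5! = 24/120
(j±m)!: 2!·2!·2!·2!·0!·0! = 16
prefactor² = (2J+1)·Δ·N² = 16/5
  k=2: +1/(2!·2!·0!·0!·0!·0!) = 1/4
Σ = 1/4  ⇒  CG² = 16/5·1/4² = 1/5
CG = +√(1/5) = +0.447214

+0.447214  (= +√(1/5))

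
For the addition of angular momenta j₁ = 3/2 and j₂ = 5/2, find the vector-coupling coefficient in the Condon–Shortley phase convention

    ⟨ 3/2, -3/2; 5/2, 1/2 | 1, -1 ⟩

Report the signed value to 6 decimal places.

−√(1/20) ≈ -0.223607

j₁+j₂−J=3  J+j₁−j₂=0  J−j₁+j₂=2  j₁+j₂+J+1=6
(j₁±m₁, j₂±m₂, J±M) = (0,3,3,2,0,2)
P² = 36/5
sum k=3..3:
  [3] −1/12 = -1/12
S = -1/12
C² = P²·S² = 1/20 ; C = -0.223607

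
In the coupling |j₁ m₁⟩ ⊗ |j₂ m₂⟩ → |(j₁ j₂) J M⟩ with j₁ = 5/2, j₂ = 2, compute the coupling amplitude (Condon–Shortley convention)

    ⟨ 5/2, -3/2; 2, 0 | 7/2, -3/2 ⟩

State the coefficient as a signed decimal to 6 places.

√[8·1!4!3!/9! · 1!4!2!2!2!5!] = √(512/7)
  +(−1)^0/∏(0,1,4,2,0,1)! = 1/48  (running 1/48)
  +(−1)^1/∏(1,0,3,1,1,2)! = -1/12  (running -1/16)
⟨..|..⟩ = √(512/7)·(-1/16) = -0.534522

−√(2/7) = -0.534522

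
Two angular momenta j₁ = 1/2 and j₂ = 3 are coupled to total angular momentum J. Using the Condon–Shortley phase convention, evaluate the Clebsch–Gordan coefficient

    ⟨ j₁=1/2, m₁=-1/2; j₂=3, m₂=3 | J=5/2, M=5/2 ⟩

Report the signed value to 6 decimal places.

-0.925820  (= −√(6/7))

j₁+j₂−J=1  J+j₁−j₂=0  J−j₁+j₂=5  j₁+j₂+J+1=7
(j₁±m₁, j₂±m₂, J±M) = (0,1,6,0,5,0)
P² = 86400/7
sum k=1..1:
  [1] −1/120 = -1/120
S = -1/120
C² = P²·S² = 6/7 ; C = -0.925820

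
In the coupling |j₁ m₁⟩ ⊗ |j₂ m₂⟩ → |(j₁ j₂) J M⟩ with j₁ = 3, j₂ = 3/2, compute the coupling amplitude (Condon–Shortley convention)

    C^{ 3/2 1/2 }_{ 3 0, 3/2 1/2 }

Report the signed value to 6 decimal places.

+√(9/35) = +0.507093

j₁+j₂−J=3  J+j₁−j₂=3  J−j₁+j₂=0  j₁+j₂+J+1=7
(j₁±m₁, j₂±m₂, J±M) = (3,3,2,1,2,1)
P² = 144/35
sum k=2..2:
  [2] +1/4 = 1/4
S = 1/4
C² = P²·S² = 9/35 ; C = +0.507093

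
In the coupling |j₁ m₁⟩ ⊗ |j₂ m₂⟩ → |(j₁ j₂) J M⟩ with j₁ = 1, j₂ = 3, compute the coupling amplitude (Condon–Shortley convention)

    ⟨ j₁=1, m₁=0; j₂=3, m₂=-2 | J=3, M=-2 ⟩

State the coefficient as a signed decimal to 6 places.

j₁+j₂−J=1  J+j₁−j₂=1  J−j₁+j₂=5  j₁+j₂+J+1=8
(j₁±m₁, j₂±m₂, J±M) = (1,1,1,5,1,5)
P² = 300
sum k=0..1:
  [0] +1/24 = 1/24
  [1] −1/120 = -1/120
S = 1/30
C² = P²·S² = 1/3 ; C = +0.577350

+√(1/3) ≈ +0.577350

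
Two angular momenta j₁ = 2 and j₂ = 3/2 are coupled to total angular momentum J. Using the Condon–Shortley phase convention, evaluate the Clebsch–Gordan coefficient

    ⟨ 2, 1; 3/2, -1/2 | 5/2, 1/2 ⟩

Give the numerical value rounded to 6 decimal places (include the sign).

+√(5/14) = +0.597614

triangle: 1!·3!·2!/7! = 12/5040
(j±m)!: 3!·1!·1!·2!·3!·2! = 144
prefactor² = (2J+1)·Δ·N² = 72/35
  k=0: +1/(0!·1!·1!·1!·2!·1!) = 1/2
  k=1: −1/(1!·0!·0!·0!·3!·2!) = -1/12
Σ = 5/12  ⇒  CG² = 72/35·5/12² = 5/14
CG = +√(5/14) = +0.597614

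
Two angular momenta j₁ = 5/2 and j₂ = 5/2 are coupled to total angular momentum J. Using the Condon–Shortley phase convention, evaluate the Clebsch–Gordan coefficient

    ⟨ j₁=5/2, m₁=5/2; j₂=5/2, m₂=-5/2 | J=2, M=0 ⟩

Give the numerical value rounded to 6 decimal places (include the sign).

+√(25/84) = +0.545545

triangle: 3!*2!*2!/8! = 24/40320
(j±m)!: 5!*0!*0!*5!*2!*2! = 57600
prefactor² = (2J+1)*Δ*N² = 1200/7
  k=0: +1/(0!*3!*0!*0!*2!*2!) = 1/24
Σ = 1/24  ⇒  CG² = 1200/7*1/24² = 25/84
CG = +√(25/84) = +0.545545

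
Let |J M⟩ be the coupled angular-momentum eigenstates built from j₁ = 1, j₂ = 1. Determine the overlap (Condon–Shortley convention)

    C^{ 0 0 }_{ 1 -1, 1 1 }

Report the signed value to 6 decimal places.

√[1·2!0!0!/3! · 0!2!2!0!0!0!] = √(4/3)
  +(−1)^2/∏(2,0,0,0,0,0)! = 1/2  (running 1/2)
⟨..|..⟩ = √(4/3)·(1/2) = +0.577350

+0.577350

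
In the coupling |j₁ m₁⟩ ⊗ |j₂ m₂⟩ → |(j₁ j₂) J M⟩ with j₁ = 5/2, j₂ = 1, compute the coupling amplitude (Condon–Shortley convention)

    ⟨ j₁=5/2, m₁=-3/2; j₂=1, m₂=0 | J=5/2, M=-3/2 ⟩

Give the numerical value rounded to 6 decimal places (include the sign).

-0.507093

triangle: 1!×4!×1!/7! = 24/5040
(j±m)!: 1!×4!×1!×1!×1!×4! = 576
prefactor² = (2J+1)×Δ×N² = 576/35
  k=0: +1/(0!×1!×4!×1!×0!×0!) = 1/24
  k=1: −1/(1!×0!×3!×0!×1!×1!) = -1/6
Σ = -1/8  ⇒  CG² = 576/35×(-1/8)² = 9/35
CG = −√(9/35) = -0.507093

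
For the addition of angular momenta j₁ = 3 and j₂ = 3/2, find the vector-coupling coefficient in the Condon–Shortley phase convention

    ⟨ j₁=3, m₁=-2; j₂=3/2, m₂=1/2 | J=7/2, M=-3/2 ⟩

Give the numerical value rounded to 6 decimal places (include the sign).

-0.654654  (= −√(3/7))

√[8·1!5!2!/9! · 1!5!2!1!2!5!] = √(6400/21)
  +(−1)^0/∏(0,1,5,2,0,0)! = 1/240  (running 1/240)
  +(−1)^1/∏(1,0,4,1,1,1)! = -1/24  (running -3/80)
⟨..|..⟩ = √(6400/21)·(-3/80) = -0.654654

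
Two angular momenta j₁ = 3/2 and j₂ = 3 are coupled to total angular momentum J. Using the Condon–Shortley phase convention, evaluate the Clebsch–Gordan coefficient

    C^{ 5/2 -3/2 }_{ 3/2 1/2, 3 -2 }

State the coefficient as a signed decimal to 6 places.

+0.267261  (= +√(1/14))

j₁+j₂−J=2  J+j₁−j₂=1  J−j₁+j₂=4  j₁+j₂+J+1=8
(j₁±m₁, j₂±m₂, J±M) = (2,1,1,5,1,4)
P² = 288/7
sum k=0..1:
  [0] +1/12 = 1/12
  [1] −1/24 = -1/24
S = 1/24
C² = P²·S² = 1/14 ; C = +0.267261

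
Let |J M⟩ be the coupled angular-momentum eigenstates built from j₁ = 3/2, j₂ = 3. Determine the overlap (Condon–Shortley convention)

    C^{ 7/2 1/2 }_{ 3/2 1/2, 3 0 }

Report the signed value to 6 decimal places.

j₁+j₂−J=1  J+j₁−j₂=2  J−j₁+j₂=5  j₁+j₂+J+1=9
(j₁±m₁, j₂±m₂, J±M) = (2,1,3,3,4,3)
P² = 384/7
sum k=0..1:
  [0] +1/12 = 1/12
  [1] −1/24 = -1/24
S = 1/24
C² = P²·S² = 2/21 ; C = +0.308607

+√(2/21) ≈ +0.308607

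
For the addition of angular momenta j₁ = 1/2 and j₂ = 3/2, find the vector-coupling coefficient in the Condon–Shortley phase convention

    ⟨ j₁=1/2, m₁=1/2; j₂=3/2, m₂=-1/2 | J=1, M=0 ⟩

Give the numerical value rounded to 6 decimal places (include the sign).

+0.707107

triangle: 1!×0!×2!/4! = 2/24
(j±m)!: 1!×0!×1!×2!×1!×1! = 2
prefactor² = (2J+1)×Δ×N² = 1/2
  k=0: +1/(0!×1!×0!×1!×0!×1!) = 1
Σ = 1  ⇒  CG² = 1/2×1² = 1/2
CG = +√(1/2) = +0.707107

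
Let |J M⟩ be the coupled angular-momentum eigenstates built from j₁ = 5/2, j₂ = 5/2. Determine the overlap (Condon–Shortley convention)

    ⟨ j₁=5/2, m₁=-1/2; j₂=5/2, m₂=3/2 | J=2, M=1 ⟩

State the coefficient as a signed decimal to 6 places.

+0.377964

triangle: 3!·2!·2!/8! = 24/40320
(j±m)!: 2!·3!·4!·1!·3!·1! = 1728
prefactor² = (2J+1)·Δ·N² = 36/7
  k=2: +1/(2!·1!·1!·2!·1!·0!) = 1/4
  k=3: −1/(3!·0!·0!·1!·2!·1!) = -1/12
Σ = 1/6  ⇒  CG² = 36/7·1/6² = 1/7
CG = +√(1/7) = +0.377964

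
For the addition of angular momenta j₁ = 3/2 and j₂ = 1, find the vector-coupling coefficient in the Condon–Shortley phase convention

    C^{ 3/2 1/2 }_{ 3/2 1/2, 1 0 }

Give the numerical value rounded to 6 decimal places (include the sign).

triangle: 1!*2!*1!/5! = 2/120
(j±m)!: 2!*1!*1!*1!*2!*1! = 4
prefactor² = (2J+1)*Δ*N² = 4/15
  k=0: +1/(0!*1!*1!*1!*1!*0!) = 1
  k=1: −1/(1!*0!*0!*0!*2!*1!) = -1/2
Σ = 1/2  ⇒  CG² = 4/15*1/2² = 1/15
CG = +√(1/15) = +0.258199

+0.258199  (= +√(1/15))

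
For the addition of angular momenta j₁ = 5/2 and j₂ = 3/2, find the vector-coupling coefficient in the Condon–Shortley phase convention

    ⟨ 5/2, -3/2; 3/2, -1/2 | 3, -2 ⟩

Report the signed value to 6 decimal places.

triangle: 1!·4!·2!/8! = 48/40320
(j±m)!: 1!·4!·1!·2!·1!·5! = 5760
prefactor² = (2J+1)·Δ·N² = 48
  k=0: +1/(0!·1!·4!·1!·0!·1!) = 1/24
  k=1: −1/(1!·0!·3!·0!·1!·2!) = -1/12
Σ = -1/24  ⇒  CG² = 48·(-1/24)² = 1/12
CG = −√(1/12) = -0.288675

−√(1/12) ≈ -0.288675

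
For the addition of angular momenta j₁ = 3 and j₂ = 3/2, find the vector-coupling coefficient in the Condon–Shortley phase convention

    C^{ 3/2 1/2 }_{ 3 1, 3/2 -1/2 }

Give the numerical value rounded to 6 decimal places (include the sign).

−√(12/35) ≈ -0.585540

√[4·3!3!0!/7! · 4!2!1!2!2!1!] = √(192/35)
  +(−1)^1/∏(1,2,1,0,2,0)! = -1/4  (running -1/4)
⟨..|..⟩ = √(192/35)·(-1/4) = -0.585540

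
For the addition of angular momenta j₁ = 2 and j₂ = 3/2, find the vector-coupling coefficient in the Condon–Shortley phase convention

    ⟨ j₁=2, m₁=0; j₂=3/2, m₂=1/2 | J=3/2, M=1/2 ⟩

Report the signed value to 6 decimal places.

triangle: 2!·2!·1!/6! = 4/720
(j±m)!: 2!·2!·2!·1!·2!·1! = 16
prefactor² = (2J+1)·Δ·N² = 16/45
  k=1: −1/(1!·1!·1!·1!·1!·0!) = -1
  k=2: +1/(2!·0!·0!·0!·2!·1!) = 1/4
Σ = -3/4  ⇒  CG² = 16/45·(-3/4)² = 1/5
CG = −√(1/5) = -0.447214

−√(1/5) ≈ -0.447214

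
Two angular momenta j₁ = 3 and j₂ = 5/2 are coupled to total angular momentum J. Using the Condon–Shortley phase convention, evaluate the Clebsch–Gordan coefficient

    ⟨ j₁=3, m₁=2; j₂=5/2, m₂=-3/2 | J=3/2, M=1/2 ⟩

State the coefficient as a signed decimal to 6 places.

√[4·4!2!1!/8! · 5!1!1!4!2!1!] = √(192/7)
  +(−1)^0/∏(0,4,1,1,1,0)! = 1/24  (running 1/24)
  +(−1)^1/∏(1,3,0,0,2,1)! = -1/12  (running -1/24)
⟨..|..⟩ = √(192/7)·(-1/24) = -0.218218

-0.218218  (= −√(1/21))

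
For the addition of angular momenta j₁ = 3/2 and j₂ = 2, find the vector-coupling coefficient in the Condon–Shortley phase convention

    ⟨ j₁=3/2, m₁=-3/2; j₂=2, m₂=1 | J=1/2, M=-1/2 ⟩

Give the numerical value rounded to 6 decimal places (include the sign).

j₁+j₂−J=3  J+j₁−j₂=0  J−j₁+j₂=1  j₁+j₂+J+1=5
(j₁±m₁, j₂±m₂, J±M) = (0,3,3,1,0,1)
P² = 18/5
sum k=3..3:
  [3] −1/6 = -1/6
S = -1/6
C² = P²·S² = 1/10 ; C = -0.316228

-0.316228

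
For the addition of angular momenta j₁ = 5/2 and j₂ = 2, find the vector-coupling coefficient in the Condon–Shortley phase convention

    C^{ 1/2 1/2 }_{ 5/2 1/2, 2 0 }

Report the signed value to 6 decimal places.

+√(1/5) ≈ +0.447214

j₁+j₂−J=4  J+j₁−j₂=1  J−j₁+j₂=0  j₁+j₂+J+1=6
(j₁±m₁, j₂±m₂, J±M) = (3,2,2,2,1,0)
P² = 16/5
sum k=2..2:
  [2] +1/4 = 1/4
S = 1/4
C² = P²·S² = 1/5 ; C = +0.447214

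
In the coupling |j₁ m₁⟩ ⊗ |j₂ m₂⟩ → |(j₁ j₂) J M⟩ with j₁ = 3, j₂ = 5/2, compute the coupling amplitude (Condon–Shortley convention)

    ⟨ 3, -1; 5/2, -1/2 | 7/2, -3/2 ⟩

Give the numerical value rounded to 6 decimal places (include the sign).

triangle: 2!×4!×3!/10! = 288/3628800
(j±m)!: 2!×4!×2!×3!×2!×5! = 138240
prefactor² = (2J+1)×Δ×N² = 3072/35
  k=0: +1/(0!×2!×4!×2!×0!×1!) = 1/96
  k=1: −1/(1!×1!×3!×1!×1!×2!) = -1/12
  k=2: +1/(2!×0!×2!×0!×2!×3!) = 1/48
Σ = -5/96  ⇒  CG² = 3072/35×(-5/96)² = 5/21
CG = −√(5/21) = -0.487950

−√(5/21) ≈ -0.487950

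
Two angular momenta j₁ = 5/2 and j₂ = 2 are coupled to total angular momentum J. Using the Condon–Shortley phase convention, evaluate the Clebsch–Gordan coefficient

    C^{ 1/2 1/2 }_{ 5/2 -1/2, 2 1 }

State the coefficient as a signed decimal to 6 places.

j₁+j₂−J=4  J+j₁−j₂=1  J−j₁+j₂=0  j₁+j₂+J+1=6
(j₁±m₁, j₂±m₂, J±M) = (2,3,3,1,1,0)
P² = 24/5
sum k=3..3:
  [3] −1/6 = -1/6
S = -1/6
C² = P²·S² = 2/15 ; C = -0.365148

−√(2/15) ≈ -0.365148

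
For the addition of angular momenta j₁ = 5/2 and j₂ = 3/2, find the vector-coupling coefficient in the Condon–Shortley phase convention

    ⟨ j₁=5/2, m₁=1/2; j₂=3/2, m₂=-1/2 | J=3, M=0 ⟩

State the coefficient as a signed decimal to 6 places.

√[7·1!4!2!/8! · 3!2!1!2!3!3!] = √(36/5)
  +(−1)^0/∏(0,1,2,1,2,1)! = 1/4  (running 1/4)
  +(−1)^1/∏(1,0,1,0,3,2)! = -1/12  (running 1/6)
⟨..|..⟩ = √(36/5)·(1/6) = +0.447214

+0.447214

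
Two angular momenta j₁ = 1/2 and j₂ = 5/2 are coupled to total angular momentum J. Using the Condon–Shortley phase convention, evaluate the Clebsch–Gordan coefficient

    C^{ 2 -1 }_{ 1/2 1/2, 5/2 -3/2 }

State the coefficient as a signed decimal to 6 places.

√[5·1!0!4!/6! · 1!0!1!4!1!3!] = √(24)
  +(−1)^0/∏(0,1,0,1,0,3)! = 1/6  (running 1/6)
⟨..|..⟩ = √(24)·(1/6) = +0.816497

+√(2/3) = +0.816497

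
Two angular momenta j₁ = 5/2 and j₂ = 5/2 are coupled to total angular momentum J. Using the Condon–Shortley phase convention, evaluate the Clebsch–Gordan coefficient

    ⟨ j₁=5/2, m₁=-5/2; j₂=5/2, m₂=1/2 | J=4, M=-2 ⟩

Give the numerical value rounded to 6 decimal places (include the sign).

triangle: 1!*4!*4!/10! = 576/3628800
(j±m)!: 0!*5!*3!*2!*2!*6! = 2073600
prefactor² = (2J+1)*Δ*N² = 20736/7
  k=1: −1/(1!*0!*4!*2!*0!*2!) = -1/96
Σ = -1/96  ⇒  CG² = 20736/7*(-1/96)² = 9/28
CG = −√(9/28) = -0.566947

-0.566947  (= −√(9/28))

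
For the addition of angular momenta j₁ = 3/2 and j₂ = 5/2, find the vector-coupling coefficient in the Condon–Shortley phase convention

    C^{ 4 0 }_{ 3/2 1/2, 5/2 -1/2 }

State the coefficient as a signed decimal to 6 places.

j₁+j₂−J=0  J+j₁−j₂=3  J−j₁+j₂=5  j₁+j₂+J+1=9
(j₁±m₁, j₂±m₂, J±M) = (2,1,2,3,4,4)
P² = 1728/7
sum k=0..0:
  [0] +1/24 = 1/24
S = 1/24
C² = P²·S² = 3/7 ; C = +0.654654

+√(3/7) = +0.654654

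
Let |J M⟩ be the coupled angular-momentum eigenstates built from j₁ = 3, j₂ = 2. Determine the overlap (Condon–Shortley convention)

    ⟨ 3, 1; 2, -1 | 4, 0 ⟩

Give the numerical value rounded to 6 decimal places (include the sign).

j₁+j₂−J=1  J+j₁−j₂=5  J−j₁+j₂=3  j₁+j₂+J+1=10
(j₁±m₁, j₂±m₂, J±M) = (4,2,1,3,4,4)
P² = 10368/35
sum k=0..1:
  [0] +1/24 = 1/24
  [1] −1/144 = -1/144
S = 5/144
C² = P²·S² = 5/14 ; C = +0.597614

+0.597614  (= +√(5/14))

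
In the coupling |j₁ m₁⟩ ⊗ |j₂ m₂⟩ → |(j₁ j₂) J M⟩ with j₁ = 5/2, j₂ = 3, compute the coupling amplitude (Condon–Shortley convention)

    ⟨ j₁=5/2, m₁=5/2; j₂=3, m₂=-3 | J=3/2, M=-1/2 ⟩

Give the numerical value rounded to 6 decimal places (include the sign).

triangle: 4!*1!*2!/8! = 48/40320
(j±m)!: 5!*0!*0!*6!*1!*2! = 172800
prefactor² = (2J+1)*Δ*N² = 5760/7
  k=0: +1/(0!*4!*0!*0!*1!*2!) = 1/48
Σ = 1/48  ⇒  CG² = 5760/7*1/48² = 5/14
CG = +√(5/14) = +0.597614

+0.597614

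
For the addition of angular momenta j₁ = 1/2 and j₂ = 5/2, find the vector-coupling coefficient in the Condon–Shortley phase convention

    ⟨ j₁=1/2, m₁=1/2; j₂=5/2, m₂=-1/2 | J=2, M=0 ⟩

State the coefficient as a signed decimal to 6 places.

triangle: 1!×0!×4!/6! = 24/720
(j±m)!: 1!×0!×2!×3!×2!×2! = 48
prefactor² = (2J+1)×Δ×N² = 8
  k=0: +1/(0!×1!×0!×2!×0!×2!) = 1/4
Σ = 1/4  ⇒  CG² = 8×1/4² = 1/2
CG = +√(1/2) = +0.707107

+0.707107  (= +√(1/2))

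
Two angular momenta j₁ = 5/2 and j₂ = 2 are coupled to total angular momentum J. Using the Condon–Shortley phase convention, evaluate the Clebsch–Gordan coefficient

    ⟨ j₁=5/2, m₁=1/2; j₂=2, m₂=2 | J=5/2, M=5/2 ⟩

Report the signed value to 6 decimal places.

j₁+j₂−J=2  J+j₁−j₂=3  J−j₁+j₂=2  j₁+j₂+J+1=8
(j₁±m₁, j₂±m₂, J±M) = (3,2,4,0,5,0)
P² = 864/7
sum k=2..2:
  [2] +1/24 = 1/24
S = 1/24
C² = P²·S² = 3/14 ; C = +0.462910

+√(3/14) ≈ +0.462910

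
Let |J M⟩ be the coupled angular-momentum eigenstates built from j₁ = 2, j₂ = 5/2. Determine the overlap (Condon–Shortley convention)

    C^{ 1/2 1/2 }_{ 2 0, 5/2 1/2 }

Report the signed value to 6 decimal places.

j₁+j₂−J=4  J+j₁−j₂=0  J−j₁+j₂=1  j₁+j₂+J+1=6
(j₁±m₁, j₂±m₂, J±M) = (2,2,3,2,1,0)
P² = 16/5
sum k=2..2:
  [2] +1/4 = 1/4
S = 1/4
C² = P²·S² = 1/5 ; C = +0.447214

+0.447214  (= +√(1/5))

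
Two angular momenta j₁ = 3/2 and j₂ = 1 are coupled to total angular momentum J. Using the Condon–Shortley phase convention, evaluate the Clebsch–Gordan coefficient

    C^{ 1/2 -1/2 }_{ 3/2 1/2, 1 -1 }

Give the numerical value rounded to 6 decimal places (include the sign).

+0.408248

√[2·2!1!0!/4! · 2!1!0!2!0!1!] = √(2/3)
  +(−1)^0/∏(0,2,1,0,0,0)! = 1/2  (running 1/2)
⟨..|..⟩ = √(2/3)·(1/2) = +0.408248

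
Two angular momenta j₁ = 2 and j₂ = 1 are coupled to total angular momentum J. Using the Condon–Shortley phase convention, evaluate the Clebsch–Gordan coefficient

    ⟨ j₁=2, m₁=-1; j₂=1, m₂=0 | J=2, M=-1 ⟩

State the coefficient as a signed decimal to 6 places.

−√(1/6) ≈ -0.408248

j₁+j₂−J=1  J+j₁−j₂=3  J−j₁+j₂=1  j₁+j₂+J+1=6
(j₁±m₁, j₂±m₂, J±M) = (1,3,1,1,1,3)
P² = 3/2
sum k=0..1:
  [0] +1/6 = 1/6
  [1] −1/2 = -1/2
S = -1/3
C² = P²·S² = 1/6 ; C = -0.408248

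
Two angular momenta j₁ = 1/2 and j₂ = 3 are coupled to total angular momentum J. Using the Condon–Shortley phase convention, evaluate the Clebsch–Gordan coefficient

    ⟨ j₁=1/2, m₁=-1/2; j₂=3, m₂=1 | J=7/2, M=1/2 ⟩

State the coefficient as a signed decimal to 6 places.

+0.654654

√[8·0!1!6!/8! · 0!1!4!2!4!3!] = √(6912/7)
  +(−1)^0/∏(0,0,1,4,0,2)! = 1/48  (running 1/48)
⟨..|..⟩ = √(6912/7)·(1/48) = +0.654654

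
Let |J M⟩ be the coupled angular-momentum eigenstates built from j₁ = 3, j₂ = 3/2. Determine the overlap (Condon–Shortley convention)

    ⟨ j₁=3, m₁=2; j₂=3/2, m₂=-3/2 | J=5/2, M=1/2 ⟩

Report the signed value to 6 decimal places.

+√(3/7) ≈ +0.654654

triangle: 2!×4!×1!/8! = 48/40320
(j±m)!: 5!×1!×0!×3!×3!×2! = 8640
prefactor² = (2J+1)×Δ×N² = 432/7
  k=0: +1/(0!×2!×1!×0!×3!×1!) = 1/12
Σ = 1/12  ⇒  CG² = 432/7×1/12² = 3/7
CG = +√(3/7) = +0.654654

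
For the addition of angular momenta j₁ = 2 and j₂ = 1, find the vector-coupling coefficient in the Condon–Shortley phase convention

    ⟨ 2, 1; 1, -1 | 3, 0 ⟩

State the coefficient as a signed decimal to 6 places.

triangle: 0!*4!*2!/7! = 48/5040
(j±m)!: 3!*1!*0!*2!*3!*3! = 432
prefactor² = (2J+1)*Δ*N² = 144/5
  k=0: +1/(0!*0!*1!*0!*3!*2!) = 1/12
Σ = 1/12  ⇒  CG² = 144/5*1/12² = 1/5
CG = +√(1/5) = +0.447214

+0.447214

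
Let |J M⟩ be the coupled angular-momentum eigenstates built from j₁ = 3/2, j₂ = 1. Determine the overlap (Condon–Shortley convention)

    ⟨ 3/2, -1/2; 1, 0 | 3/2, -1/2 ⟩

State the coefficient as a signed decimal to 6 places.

−√(1/15) = -0.258199

triangle: 1!*2!*1!/5! = 2/120
(j±m)!: 1!*2!*1!*1!*1!*2! = 4
prefactor² = (2J+1)*Δ*N² = 4/15
  k=0: +1/(0!*1!*2!*1!*0!*0!) = 1/2
  k=1: −1/(1!*0!*1!*0!*1!*1!) = -1
Σ = -1/2  ⇒  CG² = 4/15*(-1/2)² = 1/15
CG = −√(1/15) = -0.258199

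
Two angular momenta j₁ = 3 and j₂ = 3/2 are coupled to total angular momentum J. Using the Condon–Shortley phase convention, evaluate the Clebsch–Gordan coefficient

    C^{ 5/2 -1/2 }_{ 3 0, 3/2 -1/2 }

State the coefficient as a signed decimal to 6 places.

−√(6/35) = -0.414039

triangle: 2!×4!×1!/8! = 48/40320
(j±m)!: 3!×3!×1!×2!×2!×3! = 864
prefactor² = (2J+1)×Δ×N² = 216/35
  k=0: +1/(0!×2!×3!×1!×1!×0!) = 1/12
  k=1: −1/(1!×1!×2!×0!×2!×1!) = -1/4
Σ = -1/6  ⇒  CG² = 216/35×(-1/6)² = 6/35
CG = −√(6/35) = -0.414039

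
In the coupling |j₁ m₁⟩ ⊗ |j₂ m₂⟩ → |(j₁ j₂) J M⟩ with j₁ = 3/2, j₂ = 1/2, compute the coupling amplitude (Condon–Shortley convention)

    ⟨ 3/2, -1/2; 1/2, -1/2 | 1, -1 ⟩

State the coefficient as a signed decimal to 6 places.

triangle: 1!·2!·0!/4! = 2/24
(j±m)!: 1!·2!·0!·1!·0!·2! = 4
prefactor² = (2J+1)·Δ·N² = 1
  k=0: +1/(0!·1!·2!·0!·0!·0!) = 1/2
Σ = 1/2  ⇒  CG² = 1·1/2² = 1/4
CG = +√(1/4) = +0.500000

+√(1/4) = +0.500000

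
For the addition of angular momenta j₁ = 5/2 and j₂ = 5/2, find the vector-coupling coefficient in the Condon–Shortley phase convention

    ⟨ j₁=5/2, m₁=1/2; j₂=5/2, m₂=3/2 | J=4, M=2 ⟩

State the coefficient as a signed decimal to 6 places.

√[9·1!4!4!/10! · 3!2!4!1!6!2!] = √(20736/35)
  +(−1)^0/∏(0,1,2,4,2,0)! = 1/96  (running 1/96)
  +(−1)^1/∏(1,0,1,3,3,1)! = -1/36  (running -5/288)
⟨..|..⟩ = √(20736/35)·(-5/288) = -0.422577

−√(5/28) = -0.422577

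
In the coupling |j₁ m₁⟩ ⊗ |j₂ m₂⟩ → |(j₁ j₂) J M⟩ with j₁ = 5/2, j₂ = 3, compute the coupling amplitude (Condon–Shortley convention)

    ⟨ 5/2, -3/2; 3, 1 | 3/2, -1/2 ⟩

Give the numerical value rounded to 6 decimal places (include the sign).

−√(7/30) ≈ -0.483046

√[4·4!1!2!/8! · 1!4!4!2!1!2!] = √(384/35)
  +(−1)^3/∏(3,1,1,1,0,1)! = -1/6  (running -1/6)
  +(−1)^4/∏(4,0,0,0,1,2)! = 1/48  (running -7/48)
⟨..|..⟩ = √(384/35)·(-7/48) = -0.483046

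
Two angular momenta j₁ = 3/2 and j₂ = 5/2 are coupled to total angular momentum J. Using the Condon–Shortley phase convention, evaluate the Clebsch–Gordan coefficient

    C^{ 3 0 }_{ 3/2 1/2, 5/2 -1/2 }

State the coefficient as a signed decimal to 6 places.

triangle: 1!·2!·4!/8! = 48/40320
(j±m)!: 2!·1!·2!·3!·3!·3! = 864
prefactor² = (2J+1)·Δ·N² = 36/5
  k=0: +1/(0!·1!·1!·2!·1!·2!) = 1/4
  k=1: −1/(1!·0!·0!·1!·2!·3!) = -1/12
Σ = 1/6  ⇒  CG² = 36/5·1/6² = 1/5
CG = +√(1/5) = +0.447214

+0.447214  (= +√(1/5))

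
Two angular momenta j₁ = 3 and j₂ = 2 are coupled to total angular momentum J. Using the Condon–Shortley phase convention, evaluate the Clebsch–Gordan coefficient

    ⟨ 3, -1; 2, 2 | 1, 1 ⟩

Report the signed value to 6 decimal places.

√[3·4!2!0!/7! · 2!4!4!0!2!0!] = √(2304/35)
  +(−1)^4/∏(4,0,0,0,2,0)! = 1/48  (running 1/48)
⟨..|..⟩ = √(2304/35)·(1/48) = +0.169031

+√(1/35) ≈ +0.169031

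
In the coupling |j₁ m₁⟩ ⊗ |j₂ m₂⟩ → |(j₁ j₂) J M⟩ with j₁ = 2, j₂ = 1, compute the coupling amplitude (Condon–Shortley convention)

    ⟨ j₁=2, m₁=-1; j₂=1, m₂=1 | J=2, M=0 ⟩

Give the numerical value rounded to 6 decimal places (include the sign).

j₁+j₂−J=1  J+j₁−j₂=3  J−j₁+j₂=1  j₁+j₂+J+1=6
(j₁±m₁, j₂±m₂, J±M) = (1,3,2,0,2,2)
P² = 2
sum k=1..1:
  [1] −1/2 = -1/2
S = -1/2
C² = P²·S² = 1/2 ; C = -0.707107

−√(1/2) ≈ -0.707107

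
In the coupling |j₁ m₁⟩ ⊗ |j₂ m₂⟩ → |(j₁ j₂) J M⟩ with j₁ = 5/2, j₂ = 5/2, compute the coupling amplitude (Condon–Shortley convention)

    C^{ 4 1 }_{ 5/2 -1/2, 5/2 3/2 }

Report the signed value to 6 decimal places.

-0.597614  (= −√(5/14))

√[9·1!4!4!/10! · 2!3!4!1!5!3!] = √(10368/35)
  +(−1)^0/∏(0,1,3,4,1,0)! = 1/144  (running 1/144)
  +(−1)^1/∏(1,0,2,3,2,1)! = -1/24  (running -5/144)
⟨..|..⟩ = √(10368/35)·(-5/144) = -0.597614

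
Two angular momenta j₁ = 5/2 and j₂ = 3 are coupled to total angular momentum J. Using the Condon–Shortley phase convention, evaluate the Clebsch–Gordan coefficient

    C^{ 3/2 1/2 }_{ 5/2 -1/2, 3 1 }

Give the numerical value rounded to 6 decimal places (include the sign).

-0.097590

triangle: 4!×1!×2!/8! = 48/40320
(j±m)!: 2!×3!×4!×2!×2!×1! = 1152
prefactor² = (2J+1)×Δ×N² = 192/35
  k=2: +1/(2!×2!×1!×2!×0!×0!) = 1/8
  k=3: −1/(3!×1!×0!×1!×1!×1!) = -1/6
Σ = -1/24  ⇒  CG² = 192/35×(-1/24)² = 1/105
CG = −√(1/105) = -0.097590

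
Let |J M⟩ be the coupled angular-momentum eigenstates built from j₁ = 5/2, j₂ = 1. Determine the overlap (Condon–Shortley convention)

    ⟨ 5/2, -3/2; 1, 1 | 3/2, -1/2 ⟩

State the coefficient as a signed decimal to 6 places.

+0.632456  (= +√(2/5))

triangle: 2!·3!·0!/6! = 12/720
(j±m)!: 1!·4!·2!·0!·1!·2! = 96
prefactor² = (2J+1)·Δ·N² = 32/5
  k=2: +1/(2!·0!·2!·0!·1!·0!) = 1/4
Σ = 1/4  ⇒  CG² = 32/5·1/4² = 2/5
CG = +√(2/5) = +0.632456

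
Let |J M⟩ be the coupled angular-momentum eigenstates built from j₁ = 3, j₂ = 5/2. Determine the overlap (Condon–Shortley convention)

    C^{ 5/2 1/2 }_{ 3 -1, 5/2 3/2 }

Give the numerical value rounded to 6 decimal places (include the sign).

triangle: 3!·3!·2!/9! = 72/362880
(j±m)!: 2!·4!·4!·1!·3!·2! = 13824
prefactor² = (2J+1)·Δ·N² = 576/35
  k=2: +1/(2!·1!·2!·2!·1!·0!) = 1/8
  k=3: −1/(3!·0!·1!·1!·2!·1!) = -1/12
Σ = 1/24  ⇒  CG² = 576/35·1/24² = 1/35
CG = +√(1/35) = +0.169031

+√(1/35) ≈ +0.169031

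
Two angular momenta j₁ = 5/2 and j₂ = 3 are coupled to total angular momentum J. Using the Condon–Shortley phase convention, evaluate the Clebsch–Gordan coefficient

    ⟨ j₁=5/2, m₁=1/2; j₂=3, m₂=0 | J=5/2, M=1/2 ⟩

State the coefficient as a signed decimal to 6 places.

√[6·3!2!3!/9! · 3!2!3!3!3!2!] = √(216/35)
  +(−1)^0/∏(0,3,2,3,0,0)! = 1/72  (running 1/72)
  +(−1)^1/∏(1,2,1,2,1,1)! = -1/4  (running -17/72)
  +(−1)^2/∏(2,1,0,1,2,2)! = 1/8  (running -1/9)
⟨..|..⟩ = √(216/35)·(-1/9) = -0.276026

-0.276026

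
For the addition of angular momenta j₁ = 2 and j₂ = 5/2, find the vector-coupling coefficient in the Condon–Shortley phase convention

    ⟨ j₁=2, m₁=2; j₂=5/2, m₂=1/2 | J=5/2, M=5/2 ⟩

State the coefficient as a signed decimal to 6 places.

+0.462910  (= +√(3/14))

j₁+j₂−J=2  J+j₁−j₂=2  J−j₁+j₂=3  j₁+j₂+J+1=8
(j₁±m₁, j₂±m₂, J±M) = (4,0,3,2,5,0)
P² = 864/7
sum k=0..0:
  [0] +1/24 = 1/24
S = 1/24
C² = P²·S² = 3/14 ; C = +0.462910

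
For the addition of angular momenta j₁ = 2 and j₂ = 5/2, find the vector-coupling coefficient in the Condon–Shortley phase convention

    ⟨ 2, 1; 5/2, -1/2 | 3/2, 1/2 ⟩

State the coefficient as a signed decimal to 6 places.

-0.487950  (= −√(5/21))

j₁+j₂−J=3  J+j₁−j₂=1  J−j₁+j₂=2  j₁+j₂+J+1=7
(j₁±m₁, j₂±m₂, J±M) = (3,1,2,3,2,1)
P² = 48/35
sum k=0..1:
  [0] +1/12 = 1/12
  [1] −1/2 = -1/2
S = -5/12
C² = P²·S² = 5/21 ; C = -0.487950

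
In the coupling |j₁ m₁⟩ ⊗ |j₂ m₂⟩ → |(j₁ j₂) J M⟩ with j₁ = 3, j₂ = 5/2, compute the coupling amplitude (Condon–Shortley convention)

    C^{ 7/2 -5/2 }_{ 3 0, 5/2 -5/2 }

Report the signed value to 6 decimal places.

j₁+j₂−J=2  J+j₁−j₂=4  J−j₁+j₂=3  j₁+j₂+J+1=10
(j₁±m₁, j₂±m₂, J±M) = (3,3,0,5,1,6)
P² = 13824/7
sum k=0..0:
  [0] +1/72 = 1/72
S = 1/72
C² = P²·S² = 8/21 ; C = +0.617213

+√(8/21) = +0.617213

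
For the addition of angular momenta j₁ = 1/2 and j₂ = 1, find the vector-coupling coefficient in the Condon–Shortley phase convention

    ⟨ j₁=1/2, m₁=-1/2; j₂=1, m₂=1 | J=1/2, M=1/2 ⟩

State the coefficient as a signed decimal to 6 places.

−√(2/3) = -0.816497

triangle: 1!·0!·1!/3! = 1/6
(j±m)!: 0!·1!·2!·0!·1!·0! = 2
prefactor² = (2J+1)·Δ·N² = 2/3
  k=1: −1/(1!·0!·0!·1!·0!·0!) = -1
Σ = -1  ⇒  CG² = 2/3·(-1)² = 2/3
CG = −√(2/3) = -0.816497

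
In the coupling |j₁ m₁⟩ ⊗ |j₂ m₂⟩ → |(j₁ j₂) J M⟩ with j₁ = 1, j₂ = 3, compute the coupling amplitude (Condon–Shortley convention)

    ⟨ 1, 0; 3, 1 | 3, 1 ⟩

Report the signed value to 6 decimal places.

triangle: 1!·1!·5!/8! = 120/40320
(j±m)!: 1!·1!·4!·2!·4!·2! = 2304
prefactor² = (2J+1)·Δ·N² = 48
  k=0: +1/(0!·1!·1!·4!·0!·1!) = 1/24
  k=1: −1/(1!·0!·0!·3!·1!·2!) = -1/12
Σ = -1/24  ⇒  CG² = 48·(-1/24)² = 1/12
CG = −√(1/12) = -0.288675

-0.288675  (= −√(1/12))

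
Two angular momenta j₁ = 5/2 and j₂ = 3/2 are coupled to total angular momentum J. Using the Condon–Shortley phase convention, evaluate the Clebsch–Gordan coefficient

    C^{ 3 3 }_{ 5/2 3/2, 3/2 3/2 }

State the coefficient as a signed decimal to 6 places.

−√(3/8) = -0.612372

triangle: 1!*4!*2!/8! = 48/40320
(j±m)!: 4!*1!*3!*0!*6!*0! = 103680
prefactor² = (2J+1)*Δ*N² = 864
  k=1: −1/(1!*0!*0!*2!*4!*0!) = -1/48
Σ = -1/48  ⇒  CG² = 864*(-1/48)² = 3/8
CG = −√(3/8) = -0.612372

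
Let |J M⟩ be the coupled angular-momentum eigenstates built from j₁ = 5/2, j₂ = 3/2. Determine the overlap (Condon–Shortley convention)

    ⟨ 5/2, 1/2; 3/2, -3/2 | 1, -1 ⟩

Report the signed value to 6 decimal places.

+0.223607

j₁+j₂−J=3  J+j₁−j₂=2  J−j₁+j₂=0  j₁+j₂+J+1=6
(j₁±m₁, j₂±m₂, J±M) = (3,2,0,3,0,2)
P² = 36/5
sum k=0..0:
  [0] +1/12 = 1/12
S = 1/12
C² = P²·S² = 1/20 ; C = +0.223607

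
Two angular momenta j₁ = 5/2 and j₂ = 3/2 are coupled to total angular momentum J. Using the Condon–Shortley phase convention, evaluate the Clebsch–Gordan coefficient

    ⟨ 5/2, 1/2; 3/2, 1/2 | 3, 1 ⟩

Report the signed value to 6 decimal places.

√[7·1!4!2!/8! · 3!2!2!1!4!2!] = √(48/5)
  +(−1)^0/∏(0,1,2,2,2,0)! = 1/8  (running 1/8)
  +(−1)^1/∏(1,0,1,1,3,1)! = -1/6  (running -1/24)
⟨..|..⟩ = √(48/5)·(-1/24) = -0.129099

-0.129099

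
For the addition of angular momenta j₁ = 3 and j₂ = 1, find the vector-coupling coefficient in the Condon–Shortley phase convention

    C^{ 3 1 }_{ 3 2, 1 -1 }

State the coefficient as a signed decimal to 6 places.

√[7·1!5!1!/8! · 5!1!0!2!4!2!] = √(240)
  +(−1)^0/∏(0,1,1,0,4,1)! = 1/24  (running 1/24)
⟨..|..⟩ = √(240)·(1/24) = +0.645497

+√(5/12) = +0.645497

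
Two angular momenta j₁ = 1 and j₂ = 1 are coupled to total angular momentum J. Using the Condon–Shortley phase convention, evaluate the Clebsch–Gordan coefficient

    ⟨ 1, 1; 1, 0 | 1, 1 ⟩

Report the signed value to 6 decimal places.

+0.707107  (= +√(1/2))

√[3·1!1!1!/4! · 2!0!1!1!2!0!] = √(1/2)
  +(−1)^0/∏(0,1,0,1,1,0)! = 1  (running 1)
⟨..|..⟩ = √(1/2)·(1) = +0.707107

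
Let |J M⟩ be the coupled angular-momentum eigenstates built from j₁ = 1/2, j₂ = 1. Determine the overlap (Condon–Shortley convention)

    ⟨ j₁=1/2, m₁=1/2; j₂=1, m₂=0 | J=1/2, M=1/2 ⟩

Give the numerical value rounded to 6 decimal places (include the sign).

j₁+j₂−J=1  J+j₁−j₂=0  J−j₁+j₂=1  j₁+j₂+J+1=3
(j₁±m₁, j₂±m₂, J±M) = (1,0,1,1,1,0)
P² = 1/3
sum k=0..0:
  [0] +1/1 = 1
S = 1
C² = P²·S² = 1/3 ; C = +0.577350

+0.577350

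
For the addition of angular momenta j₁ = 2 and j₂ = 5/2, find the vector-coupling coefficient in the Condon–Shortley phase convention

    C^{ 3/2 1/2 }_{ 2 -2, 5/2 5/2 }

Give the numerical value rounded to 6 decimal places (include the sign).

-0.617213  (= −√(8/21))

j₁+j₂−J=3  J+j₁−j₂=1  J−j₁+j₂=2  j₁+j₂+J+1=7
(j₁±m₁, j₂±m₂, J±M) = (0,4,5,0,2,1)
P² = 384/7
sum k=3..3:
  [3] −1/12 = -1/12
S = -1/12
C² = P²·S² = 8/21 ; C = -0.617213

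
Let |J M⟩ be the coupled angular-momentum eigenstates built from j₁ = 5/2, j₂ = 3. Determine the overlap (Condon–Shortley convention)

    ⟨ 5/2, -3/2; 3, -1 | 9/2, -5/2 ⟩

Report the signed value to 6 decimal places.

√[10·1!4!5!/11! · 1!4!2!4!2!7!] = √(92160/11)
  +(−1)^0/∏(0,1,4,2,0,3)! = 1/288  (running 1/288)
  +(−1)^1/∏(1,0,3,1,1,4)! = -1/144  (running -1/288)
⟨..|..⟩ = √(92160/11)·(-1/288) = -0.317821

−√(10/99) ≈ -0.317821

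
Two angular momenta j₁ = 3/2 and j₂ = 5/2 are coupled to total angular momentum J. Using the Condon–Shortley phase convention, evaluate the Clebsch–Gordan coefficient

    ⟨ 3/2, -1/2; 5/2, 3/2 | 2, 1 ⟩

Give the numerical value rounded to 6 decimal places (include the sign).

+0.154303  (= +√(1/42))

√[5·2!1!3!/7! · 1!2!4!1!3!1!] = √(24/7)
  +(−1)^1/∏(1,1,1,3,0,0)! = -1/6  (running -1/6)
  +(−1)^2/∏(2,0,0,2,1,1)! = 1/4  (running 1/12)
⟨..|..⟩ = √(24/7)·(1/12) = +0.154303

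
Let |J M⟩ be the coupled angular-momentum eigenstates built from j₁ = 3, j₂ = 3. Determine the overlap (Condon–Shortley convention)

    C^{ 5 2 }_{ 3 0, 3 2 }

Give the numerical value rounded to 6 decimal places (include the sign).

-0.577350

j₁+j₂−J=1  J+j₁−j₂=5  J−j₁+j₂=5  j₁+j₂+J+1=12
(j₁±m₁, j₂±m₂, J±M) = (3,3,5,1,7,3)
P² = 43200
sum k=0..1:
  [0] +1/1440 = 1/1440
  [1] −1/288 = -1/288
S = -1/360
C² = P²·S² = 1/3 ; C = -0.577350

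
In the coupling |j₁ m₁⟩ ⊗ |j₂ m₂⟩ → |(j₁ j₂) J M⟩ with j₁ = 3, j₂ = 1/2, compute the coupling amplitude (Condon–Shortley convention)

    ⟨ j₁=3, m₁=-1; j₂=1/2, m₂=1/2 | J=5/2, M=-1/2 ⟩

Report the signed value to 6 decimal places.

√[6·1!5!0!/7! · 2!4!1!0!2!3!] = √(576/7)
  +(−1)^1/∏(1,0,3,0,2,0)! = -1/12  (running -1/12)
⟨..|..⟩ = √(576/7)·(-1/12) = -0.755929

-0.755929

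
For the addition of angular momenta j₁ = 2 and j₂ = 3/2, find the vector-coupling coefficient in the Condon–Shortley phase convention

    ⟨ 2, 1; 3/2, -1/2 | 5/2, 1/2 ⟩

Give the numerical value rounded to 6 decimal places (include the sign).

+√(5/14) ≈ +0.597614

j₁+j₂−J=1  J+j₁−j₂=3  J−j₁+j₂=2  j₁+j₂+J+1=7
(j₁±m₁, j₂±m₂, J±M) = (3,1,1,2,3,2)
P² = 72/35
sum k=0..1:
  [0] +1/2 = 1/2
  [1] −1/12 = -1/12
S = 5/12
C² = P²·S² = 5/14 ; C = +0.597614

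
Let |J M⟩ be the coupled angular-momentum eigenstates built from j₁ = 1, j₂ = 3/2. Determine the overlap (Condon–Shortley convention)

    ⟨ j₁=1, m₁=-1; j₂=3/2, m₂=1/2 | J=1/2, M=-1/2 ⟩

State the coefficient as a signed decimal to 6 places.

√[2·2!0!1!/4! · 0!2!2!1!0!1!] = √(2/3)
  +(−1)^2/∏(2,0,0,0,0,1)! = 1/2  (running 1/2)
⟨..|..⟩ = √(2/3)·(1/2) = +0.408248

+0.408248  (= +√(1/6))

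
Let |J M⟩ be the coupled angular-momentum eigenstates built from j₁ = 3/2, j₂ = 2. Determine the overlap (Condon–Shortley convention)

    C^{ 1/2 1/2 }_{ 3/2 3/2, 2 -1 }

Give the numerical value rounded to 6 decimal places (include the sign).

triangle: 3!×0!×1!/5! = 6/120
(j±m)!: 3!×0!×1!×3!×1!×0! = 36
prefactor² = (2J+1)×Δ×N² = 18/5
  k=0: +1/(0!×3!×0!×1!×0!×0!) = 1/6
Σ = 1/6  ⇒  CG² = 18/5×1/6² = 1/10
CG = +√(1/10) = +0.316228

+0.316228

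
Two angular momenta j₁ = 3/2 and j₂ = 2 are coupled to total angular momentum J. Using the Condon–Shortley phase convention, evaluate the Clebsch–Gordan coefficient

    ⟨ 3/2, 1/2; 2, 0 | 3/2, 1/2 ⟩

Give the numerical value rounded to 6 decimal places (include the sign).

triangle: 2!×1!×2!/6! = 4/720
(j±m)!: 2!×1!×2!×2!×2!×1! = 16
prefactor² = (2J+1)×Δ×N² = 16/45
  k=0: +1/(0!×2!×1!×2!×0!×0!) = 1/4
  k=1: −1/(1!×1!×0!×1!×1!×1!) = -1
Σ = -3/4  ⇒  CG² = 16/45×(-3/4)² = 1/5
CG = −√(1/5) = -0.447214

−√(1/5) = -0.447214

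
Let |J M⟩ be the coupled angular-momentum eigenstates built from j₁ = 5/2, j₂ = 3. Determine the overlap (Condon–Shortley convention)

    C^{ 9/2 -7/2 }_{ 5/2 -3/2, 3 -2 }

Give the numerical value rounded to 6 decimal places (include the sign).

+√(1/99) = +0.100504

√[10·1!4!5!/11! · 1!4!1!5!1!8!] = √(921600/11)
  +(−1)^0/∏(0,1,4,1,0,4)! = 1/576  (running 1/576)
  +(−1)^1/∏(1,0,3,0,1,5)! = -1/720  (running 1/2880)
⟨..|..⟩ = √(921600/11)·(1/2880) = +0.100504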